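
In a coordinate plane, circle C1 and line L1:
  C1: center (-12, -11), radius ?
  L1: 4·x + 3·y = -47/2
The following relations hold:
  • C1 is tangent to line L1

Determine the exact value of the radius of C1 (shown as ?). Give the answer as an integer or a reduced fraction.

23/2

1. [C1‖L1]  r_C1² − 529/4 = 0  ⇒  r_C1 = 23/2 (r>0 drops 1)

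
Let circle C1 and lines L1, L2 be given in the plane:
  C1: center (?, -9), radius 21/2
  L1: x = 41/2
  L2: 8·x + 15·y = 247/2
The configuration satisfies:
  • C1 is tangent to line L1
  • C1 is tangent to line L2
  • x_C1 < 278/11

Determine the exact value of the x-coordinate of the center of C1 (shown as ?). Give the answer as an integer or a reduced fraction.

1. [C1‖L1]  x_C1² − 41x_C1 + 310 = 0  ⇒  x_C1 = 10 or 31
2. [C1‖L2]  x_C1² − (517/8)x_C1 + 2185/4 = 0  ⇒  x_C1 = 10 or 437/8

10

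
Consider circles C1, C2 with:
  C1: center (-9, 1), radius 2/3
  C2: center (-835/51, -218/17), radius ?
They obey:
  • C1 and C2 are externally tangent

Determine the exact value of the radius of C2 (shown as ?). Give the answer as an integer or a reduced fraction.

15

1. [ext C1·C2]  r_C2² + (4/3)r_C2 − 245 = 0  ⇒  r_C2 = 15 (r>0 drops 1)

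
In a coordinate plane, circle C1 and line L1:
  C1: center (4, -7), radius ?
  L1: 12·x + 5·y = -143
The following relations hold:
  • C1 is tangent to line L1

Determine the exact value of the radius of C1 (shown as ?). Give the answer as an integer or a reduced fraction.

1. [C1‖L1]  r_C1² − 144 = 0  ⇒  r_C1 = 12 (r>0 drops 1)

12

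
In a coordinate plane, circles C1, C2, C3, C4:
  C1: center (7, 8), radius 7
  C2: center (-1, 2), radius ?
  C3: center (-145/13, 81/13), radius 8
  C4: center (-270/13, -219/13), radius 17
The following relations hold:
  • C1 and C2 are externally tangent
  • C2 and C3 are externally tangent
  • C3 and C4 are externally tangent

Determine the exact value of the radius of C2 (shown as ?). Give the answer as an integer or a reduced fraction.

3

1. [ext C1·C2]  r_C2² + 14r_C2 − 51 = 0  ⇒  r_C2 = 3 (r>0 drops 1)
2. [ext C2·C3]  r_C2² + 16r_C2 − 57 = 0  ⇒  r_C2 = 3 (r>0 drops 1)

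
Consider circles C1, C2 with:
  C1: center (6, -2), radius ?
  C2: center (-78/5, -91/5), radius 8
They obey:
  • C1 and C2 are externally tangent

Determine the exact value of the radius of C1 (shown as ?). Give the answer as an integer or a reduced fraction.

1. [ext C1·C2]  r_C1² + 16r_C1 − 665 = 0  ⇒  r_C1 = 19 (r>0 drops 1)

19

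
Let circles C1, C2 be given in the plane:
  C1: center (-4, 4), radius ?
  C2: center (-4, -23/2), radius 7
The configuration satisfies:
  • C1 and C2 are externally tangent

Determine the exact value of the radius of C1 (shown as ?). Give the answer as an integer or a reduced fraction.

17/2

1. [ext C1·C2]  r_C1² + 14r_C1 − 765/4 = 0  ⇒  r_C1 = 17/2 (r>0 drops 1)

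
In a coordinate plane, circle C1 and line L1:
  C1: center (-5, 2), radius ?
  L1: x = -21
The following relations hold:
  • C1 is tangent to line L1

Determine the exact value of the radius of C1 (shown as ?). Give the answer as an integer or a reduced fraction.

1. [C1‖L1]  r_C1² − 256 = 0  ⇒  r_C1 = 16 (r>0 drops 1)

16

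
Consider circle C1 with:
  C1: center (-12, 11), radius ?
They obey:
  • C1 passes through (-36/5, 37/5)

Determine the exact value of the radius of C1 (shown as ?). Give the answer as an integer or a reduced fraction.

1. [C1∋P]  r_C1² − 36 = 0  ⇒  r_C1 = 6 (r>0 drops 1)

6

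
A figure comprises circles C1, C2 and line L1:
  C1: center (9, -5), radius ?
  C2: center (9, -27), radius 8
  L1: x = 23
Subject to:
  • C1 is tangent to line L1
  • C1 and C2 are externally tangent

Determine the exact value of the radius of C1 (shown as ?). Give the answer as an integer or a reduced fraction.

14

1. [C1‖L1]  r_C1² − 196 = 0  ⇒  r_C1 = 14 (r>0 drops 1)
2. [ext C1·C2]  r_C1² + 16r_C1 − 420 = 0  ⇒  r_C1 = 14 (r>0 drops 1)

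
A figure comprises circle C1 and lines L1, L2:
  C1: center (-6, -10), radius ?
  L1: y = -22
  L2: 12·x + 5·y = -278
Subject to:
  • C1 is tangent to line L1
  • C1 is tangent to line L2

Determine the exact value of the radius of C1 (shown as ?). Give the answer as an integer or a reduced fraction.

1. [C1‖L1]  r_C1² − 144 = 0  ⇒  r_C1 = 12 (r>0 drops 1)
2. [C1‖L2]  r_C1² − 144 = 0  ⇒  r_C1 = 12 (r>0 drops 1)

12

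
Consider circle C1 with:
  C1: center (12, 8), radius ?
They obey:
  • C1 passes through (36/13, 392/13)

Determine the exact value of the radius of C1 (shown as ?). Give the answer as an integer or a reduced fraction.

1. [C1∋P]  r_C1² − 576 = 0  ⇒  r_C1 = 24 (r>0 drops 1)

24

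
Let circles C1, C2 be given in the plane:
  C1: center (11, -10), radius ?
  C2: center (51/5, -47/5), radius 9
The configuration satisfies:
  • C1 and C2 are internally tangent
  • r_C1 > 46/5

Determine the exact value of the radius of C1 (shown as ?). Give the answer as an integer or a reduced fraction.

1. [int C1,C2]  r_C1² − 18r_C1 + 80 = 0  ⇒  r_C1 = 8 or 10
2. given r_C1 > 46/5: keep 10

10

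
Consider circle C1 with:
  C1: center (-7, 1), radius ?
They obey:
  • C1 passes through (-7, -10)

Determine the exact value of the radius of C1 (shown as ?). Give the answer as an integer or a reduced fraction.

11

1. [C1∋P]  r_C1² − 121 = 0  ⇒  r_C1 = 11 (r>0 drops 1)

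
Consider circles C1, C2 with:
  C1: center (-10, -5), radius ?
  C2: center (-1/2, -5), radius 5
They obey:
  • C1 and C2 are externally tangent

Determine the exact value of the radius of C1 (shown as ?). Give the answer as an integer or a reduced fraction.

9/2

1. [ext C1·C2]  r_C1² + 10r_C1 − 261/4 = 0  ⇒  r_C1 = 9/2 (r>0 drops 1)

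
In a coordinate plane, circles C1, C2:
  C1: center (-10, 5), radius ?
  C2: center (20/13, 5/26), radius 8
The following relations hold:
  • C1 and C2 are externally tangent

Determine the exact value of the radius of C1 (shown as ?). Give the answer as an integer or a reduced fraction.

9/2

1. [ext C1·C2]  r_C1² + 16r_C1 − 369/4 = 0  ⇒  r_C1 = 9/2 (r>0 drops 1)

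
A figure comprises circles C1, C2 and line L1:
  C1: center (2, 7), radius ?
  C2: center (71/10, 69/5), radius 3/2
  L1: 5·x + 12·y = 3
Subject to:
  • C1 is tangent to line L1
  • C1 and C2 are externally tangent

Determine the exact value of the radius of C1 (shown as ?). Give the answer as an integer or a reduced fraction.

7

1. [C1‖L1]  r_C1² − 49 = 0  ⇒  r_C1 = 7 (r>0 drops 1)
2. [ext C1·C2]  r_C1² + 3r_C1 − 70 = 0  ⇒  r_C1 = 7 (r>0 drops 1)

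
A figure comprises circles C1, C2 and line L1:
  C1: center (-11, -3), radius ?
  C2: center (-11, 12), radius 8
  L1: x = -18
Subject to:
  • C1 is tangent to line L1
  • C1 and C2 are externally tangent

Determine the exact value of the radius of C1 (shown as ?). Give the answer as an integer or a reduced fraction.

1. [C1‖L1]  r_C1² − 49 = 0  ⇒  r_C1 = 7 (r>0 drops 1)
2. [ext C1·C2]  r_C1² + 16r_C1 − 161 = 0  ⇒  r_C1 = 7 (r>0 drops 1)

7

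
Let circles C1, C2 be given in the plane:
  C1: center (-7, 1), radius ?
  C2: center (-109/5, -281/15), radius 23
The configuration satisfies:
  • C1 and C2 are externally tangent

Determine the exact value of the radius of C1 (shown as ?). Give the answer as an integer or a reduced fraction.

1. [ext C1·C2]  r_C1² + 46r_C1 − 715/9 = 0  ⇒  r_C1 = 5/3 (r>0 drops 1)

5/3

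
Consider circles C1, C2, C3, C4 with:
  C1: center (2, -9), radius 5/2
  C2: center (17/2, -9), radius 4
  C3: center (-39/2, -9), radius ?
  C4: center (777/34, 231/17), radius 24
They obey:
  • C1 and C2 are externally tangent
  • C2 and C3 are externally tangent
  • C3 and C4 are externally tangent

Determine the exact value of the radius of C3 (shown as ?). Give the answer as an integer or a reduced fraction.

24

1. [ext C2·C3]  r_C3² + 8r_C3 − 768 = 0  ⇒  r_C3 = 24 (r>0 drops 1)
2. [ext C3·C4]  r_C3² + 48r_C3 − 1728 = 0  ⇒  r_C3 = 24 (r>0 drops 1)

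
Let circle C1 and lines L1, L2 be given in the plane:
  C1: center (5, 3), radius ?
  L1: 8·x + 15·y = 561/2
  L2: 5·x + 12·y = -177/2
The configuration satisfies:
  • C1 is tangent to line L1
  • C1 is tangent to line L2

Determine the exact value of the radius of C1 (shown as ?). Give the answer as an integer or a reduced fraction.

1. [C1‖L1]  r_C1² − 529/4 = 0  ⇒  r_C1 = 23/2 (r>0 drops 1)
2. [C1‖L2]  r_C1² − 529/4 = 0  ⇒  r_C1 = 23/2 (r>0 drops 1)

23/2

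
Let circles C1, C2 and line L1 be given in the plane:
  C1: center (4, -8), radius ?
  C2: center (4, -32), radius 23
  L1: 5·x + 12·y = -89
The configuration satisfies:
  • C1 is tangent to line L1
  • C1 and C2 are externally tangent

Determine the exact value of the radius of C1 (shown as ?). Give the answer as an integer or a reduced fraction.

1

1. [C1‖L1]  r_C1² − 1 = 0  ⇒  r_C1 = 1 (r>0 drops 1)
2. [ext C1·C2]  r_C1² + 46r_C1 − 47 = 0  ⇒  r_C1 = 1 (r>0 drops 1)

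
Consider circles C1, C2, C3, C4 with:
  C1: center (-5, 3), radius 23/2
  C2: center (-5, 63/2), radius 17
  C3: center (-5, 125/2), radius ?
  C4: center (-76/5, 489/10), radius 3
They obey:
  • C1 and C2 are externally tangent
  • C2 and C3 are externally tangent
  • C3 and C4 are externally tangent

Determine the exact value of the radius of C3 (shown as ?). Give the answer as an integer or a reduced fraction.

14

1. [ext C2·C3]  r_C3² + 34r_C3 − 672 = 0  ⇒  r_C3 = 14 (r>0 drops 1)
2. [ext C3·C4]  r_C3² + 6r_C3 − 280 = 0  ⇒  r_C3 = 14 (r>0 drops 1)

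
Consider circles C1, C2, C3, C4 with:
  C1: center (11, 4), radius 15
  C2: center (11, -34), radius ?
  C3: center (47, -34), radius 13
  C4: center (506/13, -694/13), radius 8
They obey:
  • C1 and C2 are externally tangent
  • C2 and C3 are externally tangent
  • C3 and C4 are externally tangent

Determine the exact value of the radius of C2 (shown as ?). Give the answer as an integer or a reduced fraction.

1. [ext C1·C2]  r_C2² + 30r_C2 − 1219 = 0  ⇒  r_C2 = 23 (r>0 drops 1)
2. [ext C2·C3]  r_C2² + 26r_C2 − 1127 = 0  ⇒  r_C2 = 23 (r>0 drops 1)

23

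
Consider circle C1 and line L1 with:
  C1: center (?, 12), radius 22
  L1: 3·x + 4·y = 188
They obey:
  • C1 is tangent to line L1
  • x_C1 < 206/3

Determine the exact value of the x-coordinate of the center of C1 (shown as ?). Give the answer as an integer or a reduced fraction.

10

1. [C1‖L1]  x_C1² − (280/3)x_C1 + 2500/3 = 0  ⇒  x_C1 = 10 or 250/3
2. given x_C1 < 206/3: keep 10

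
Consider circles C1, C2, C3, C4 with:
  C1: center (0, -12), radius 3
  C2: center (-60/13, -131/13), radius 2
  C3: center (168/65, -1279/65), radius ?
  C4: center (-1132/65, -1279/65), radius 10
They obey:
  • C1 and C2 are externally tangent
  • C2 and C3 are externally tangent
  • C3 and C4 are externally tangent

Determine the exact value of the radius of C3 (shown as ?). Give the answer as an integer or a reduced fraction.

1. [ext C2·C3]  r_C3² + 4r_C3 − 140 = 0  ⇒  r_C3 = 10 (r>0 drops 1)
2. [ext C3·C4]  r_C3² + 20r_C3 − 300 = 0  ⇒  r_C3 = 10 (r>0 drops 1)

10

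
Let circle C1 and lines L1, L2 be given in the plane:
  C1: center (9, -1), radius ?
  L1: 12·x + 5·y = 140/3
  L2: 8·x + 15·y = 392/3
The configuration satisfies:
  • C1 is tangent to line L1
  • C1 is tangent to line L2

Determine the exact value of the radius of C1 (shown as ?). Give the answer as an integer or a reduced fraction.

13/3

1. [C1‖L1]  r_C1² − 169/9 = 0  ⇒  r_C1 = 13/3 (r>0 drops 1)
2. [C1‖L2]  r_C1² − 169/9 = 0  ⇒  r_C1 = 13/3 (r>0 drops 1)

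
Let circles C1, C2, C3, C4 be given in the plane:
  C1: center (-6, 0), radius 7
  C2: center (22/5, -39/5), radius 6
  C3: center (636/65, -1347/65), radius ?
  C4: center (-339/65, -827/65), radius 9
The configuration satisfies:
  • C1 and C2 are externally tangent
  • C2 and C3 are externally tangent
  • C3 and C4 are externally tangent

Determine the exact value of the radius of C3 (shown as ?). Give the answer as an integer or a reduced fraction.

8

1. [ext C2·C3]  r_C3² + 12r_C3 − 160 = 0  ⇒  r_C3 = 8 (r>0 drops 1)
2. [ext C3·C4]  r_C3² + 18r_C3 − 208 = 0  ⇒  r_C3 = 8 (r>0 drops 1)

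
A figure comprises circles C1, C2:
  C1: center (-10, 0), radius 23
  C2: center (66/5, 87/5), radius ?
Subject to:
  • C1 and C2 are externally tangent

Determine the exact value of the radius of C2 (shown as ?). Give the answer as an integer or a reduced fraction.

1. [ext C1·C2]  r_C2² + 46r_C2 − 312 = 0  ⇒  r_C2 = 6 (r>0 drops 1)

6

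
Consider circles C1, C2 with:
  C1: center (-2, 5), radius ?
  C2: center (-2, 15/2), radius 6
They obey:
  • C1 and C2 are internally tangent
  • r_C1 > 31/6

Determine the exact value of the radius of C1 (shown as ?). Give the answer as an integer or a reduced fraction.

17/2

1. [int C1,C2]  r_C1² − 12r_C1 + 119/4 = 0  ⇒  r_C1 = 7/2 or 17/2
2. given r_C1 > 31/6: keep 17/2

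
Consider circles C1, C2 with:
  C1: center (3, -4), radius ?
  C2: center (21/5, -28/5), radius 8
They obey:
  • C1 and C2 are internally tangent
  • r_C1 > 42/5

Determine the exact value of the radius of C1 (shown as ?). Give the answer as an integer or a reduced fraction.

10

1. [int C1,C2]  r_C1² − 16r_C1 + 60 = 0  ⇒  r_C1 = 6 or 10
2. given r_C1 > 42/5: keep 10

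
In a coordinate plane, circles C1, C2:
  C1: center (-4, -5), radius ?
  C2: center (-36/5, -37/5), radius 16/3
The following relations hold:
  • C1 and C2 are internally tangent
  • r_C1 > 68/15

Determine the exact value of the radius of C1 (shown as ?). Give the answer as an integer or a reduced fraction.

1. [int C1,C2]  r_C1² − (32/3)r_C1 + 112/9 = 0  ⇒  r_C1 = 4/3 or 28/3
2. given r_C1 > 68/15: keep 28/3

28/3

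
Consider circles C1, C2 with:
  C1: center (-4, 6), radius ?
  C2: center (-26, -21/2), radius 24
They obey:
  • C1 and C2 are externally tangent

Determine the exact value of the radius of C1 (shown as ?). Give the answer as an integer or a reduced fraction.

7/2

1. [ext C1·C2]  r_C1² + 48r_C1 − 721/4 = 0  ⇒  r_C1 = 7/2 (r>0 drops 1)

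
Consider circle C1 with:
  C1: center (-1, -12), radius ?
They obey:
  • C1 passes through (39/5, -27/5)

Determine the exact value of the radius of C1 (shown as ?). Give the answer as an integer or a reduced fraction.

1. [C1∋P]  r_C1² − 121 = 0  ⇒  r_C1 = 11 (r>0 drops 1)

11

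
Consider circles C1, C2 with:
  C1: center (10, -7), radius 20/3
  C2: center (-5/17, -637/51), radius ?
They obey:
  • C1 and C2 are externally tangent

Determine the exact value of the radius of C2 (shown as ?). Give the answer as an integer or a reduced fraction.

5

1. [ext C1·C2]  r_C2² + (40/3)r_C2 − 275/3 = 0  ⇒  r_C2 = 5 (r>0 drops 1)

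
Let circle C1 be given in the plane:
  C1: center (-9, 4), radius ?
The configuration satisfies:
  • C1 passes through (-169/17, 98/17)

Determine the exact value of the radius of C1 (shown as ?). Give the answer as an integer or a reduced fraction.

2

1. [C1∋P]  r_C1² − 4 = 0  ⇒  r_C1 = 2 (r>0 drops 1)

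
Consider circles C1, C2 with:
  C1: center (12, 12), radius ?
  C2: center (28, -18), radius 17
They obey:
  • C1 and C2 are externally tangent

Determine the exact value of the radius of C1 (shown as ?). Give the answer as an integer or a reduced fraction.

1. [ext C1·C2]  r_C1² + 34r_C1 − 867 = 0  ⇒  r_C1 = 17 (r>0 drops 1)

17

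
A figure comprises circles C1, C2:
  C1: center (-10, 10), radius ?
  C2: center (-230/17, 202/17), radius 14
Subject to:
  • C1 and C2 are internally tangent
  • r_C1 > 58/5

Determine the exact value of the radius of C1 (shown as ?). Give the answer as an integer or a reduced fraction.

18

1. [int C1,C2]  r_C1² − 28r_C1 + 180 = 0  ⇒  r_C1 = 10 or 18
2. given r_C1 > 58/5: keep 18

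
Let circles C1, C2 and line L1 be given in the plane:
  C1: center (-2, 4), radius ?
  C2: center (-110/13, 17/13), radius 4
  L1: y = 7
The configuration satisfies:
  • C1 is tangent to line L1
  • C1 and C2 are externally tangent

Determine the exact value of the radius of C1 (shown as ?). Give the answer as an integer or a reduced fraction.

1. [C1‖L1]  r_C1² − 9 = 0  ⇒  r_C1 = 3 (r>0 drops 1)
2. [ext C1·C2]  r_C1² + 8r_C1 − 33 = 0  ⇒  r_C1 = 3 (r>0 drops 1)

3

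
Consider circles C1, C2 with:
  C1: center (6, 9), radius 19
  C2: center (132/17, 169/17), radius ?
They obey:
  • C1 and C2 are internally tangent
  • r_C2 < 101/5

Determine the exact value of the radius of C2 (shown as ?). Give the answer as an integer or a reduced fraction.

17

1. [int C1,C2]  r_C2² − 38r_C2 + 357 = 0  ⇒  r_C2 = 17 or 21
2. given r_C2 < 101/5: keep 17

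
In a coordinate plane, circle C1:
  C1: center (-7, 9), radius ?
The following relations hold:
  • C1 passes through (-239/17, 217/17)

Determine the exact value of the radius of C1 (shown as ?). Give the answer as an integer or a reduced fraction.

8

1. [C1∋P]  r_C1² − 64 = 0  ⇒  r_C1 = 8 (r>0 drops 1)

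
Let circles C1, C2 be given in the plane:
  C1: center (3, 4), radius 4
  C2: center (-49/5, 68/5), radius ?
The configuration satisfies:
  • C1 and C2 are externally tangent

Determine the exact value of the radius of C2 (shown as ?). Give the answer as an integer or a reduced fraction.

1. [ext C1·C2]  r_C2² + 8r_C2 − 240 = 0  ⇒  r_C2 = 12 (r>0 drops 1)

12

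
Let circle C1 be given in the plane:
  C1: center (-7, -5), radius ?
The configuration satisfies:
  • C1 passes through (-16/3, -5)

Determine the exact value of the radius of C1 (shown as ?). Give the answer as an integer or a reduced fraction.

5/3

1. [C1∋P]  r_C1² − 25/9 = 0  ⇒  r_C1 = 5/3 (r>0 drops 1)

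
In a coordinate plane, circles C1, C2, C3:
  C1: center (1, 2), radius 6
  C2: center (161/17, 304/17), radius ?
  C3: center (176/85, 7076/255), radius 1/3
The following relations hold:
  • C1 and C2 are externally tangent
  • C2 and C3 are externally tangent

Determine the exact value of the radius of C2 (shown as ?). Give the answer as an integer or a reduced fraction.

1. [ext C1·C2]  r_C2² + 12r_C2 − 288 = 0  ⇒  r_C2 = 12 (r>0 drops 1)
2. [ext C2·C3]  r_C2² + (2/3)r_C2 − 152 = 0  ⇒  r_C2 = 12 (r>0 drops 1)

12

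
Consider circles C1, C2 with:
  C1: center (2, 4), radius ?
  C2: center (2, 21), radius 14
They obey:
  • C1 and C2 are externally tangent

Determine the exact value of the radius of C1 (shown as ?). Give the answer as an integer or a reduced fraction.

3

1. [ext C1·C2]  r_C1² + 28r_C1 − 93 = 0  ⇒  r_C1 = 3 (r>0 drops 1)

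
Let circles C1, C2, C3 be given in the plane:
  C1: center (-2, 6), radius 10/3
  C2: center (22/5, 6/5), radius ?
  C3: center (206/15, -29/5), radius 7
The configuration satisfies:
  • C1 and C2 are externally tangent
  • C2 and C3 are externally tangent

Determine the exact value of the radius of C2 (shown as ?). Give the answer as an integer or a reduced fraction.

1. [ext C1·C2]  r_C2² + (20/3)r_C2 − 476/9 = 0  ⇒  r_C2 = 14/3 (r>0 drops 1)
2. [ext C2·C3]  r_C2² + 14r_C2 − 784/9 = 0  ⇒  r_C2 = 14/3 (r>0 drops 1)

14/3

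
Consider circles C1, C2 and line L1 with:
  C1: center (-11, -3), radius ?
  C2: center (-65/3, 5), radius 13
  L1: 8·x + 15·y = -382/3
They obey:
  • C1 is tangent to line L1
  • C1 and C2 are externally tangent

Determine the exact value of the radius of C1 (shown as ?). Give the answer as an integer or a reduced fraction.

1/3

1. [C1‖L1]  r_C1² − 1/9 = 0  ⇒  r_C1 = 1/3 (r>0 drops 1)
2. [ext C1·C2]  r_C1² + 26r_C1 − 79/9 = 0  ⇒  r_C1 = 1/3 (r>0 drops 1)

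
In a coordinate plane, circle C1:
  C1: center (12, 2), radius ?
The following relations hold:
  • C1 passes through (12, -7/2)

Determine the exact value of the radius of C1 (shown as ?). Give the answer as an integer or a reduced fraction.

11/2

1. [C1∋P]  r_C1² − 121/4 = 0  ⇒  r_C1 = 11/2 (r>0 drops 1)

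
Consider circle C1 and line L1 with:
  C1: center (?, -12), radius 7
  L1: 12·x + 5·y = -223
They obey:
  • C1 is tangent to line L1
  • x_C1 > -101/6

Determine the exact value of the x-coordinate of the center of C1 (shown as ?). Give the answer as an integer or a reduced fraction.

-6

1. [C1‖L1]  x_C1² + (163/6)x_C1 + 127 = 0  ⇒  x_C1 = -127/6 or -6
2. given x_C1 > -101/6: keep -6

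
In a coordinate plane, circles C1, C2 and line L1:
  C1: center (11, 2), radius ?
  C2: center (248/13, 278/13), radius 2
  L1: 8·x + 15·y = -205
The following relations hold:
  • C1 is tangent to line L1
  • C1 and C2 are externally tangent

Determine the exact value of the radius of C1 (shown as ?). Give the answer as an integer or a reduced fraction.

1. [C1‖L1]  r_C1² − 361 = 0  ⇒  r_C1 = 19 (r>0 drops 1)
2. [ext C1·C2]  r_C1² + 4r_C1 − 437 = 0  ⇒  r_C1 = 19 (r>0 drops 1)

19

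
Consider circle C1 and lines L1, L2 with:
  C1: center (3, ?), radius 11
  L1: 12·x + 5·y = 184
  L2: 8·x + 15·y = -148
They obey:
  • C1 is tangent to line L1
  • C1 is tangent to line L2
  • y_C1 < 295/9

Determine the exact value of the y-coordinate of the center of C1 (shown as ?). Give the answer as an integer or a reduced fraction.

1. [C1‖L1]  y_C1² − (296/5)y_C1 + 291/5 = 0  ⇒  y_C1 = 1 or 291/5
2. [C1‖L2]  y_C1² + (344/15)y_C1 − 359/15 = 0  ⇒  y_C1 = -359/15 or 1

1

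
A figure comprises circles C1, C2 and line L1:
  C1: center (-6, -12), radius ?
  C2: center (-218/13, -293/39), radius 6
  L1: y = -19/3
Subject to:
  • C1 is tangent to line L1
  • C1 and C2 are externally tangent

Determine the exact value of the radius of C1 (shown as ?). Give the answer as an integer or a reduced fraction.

17/3

1. [C1‖L1]  r_C1² − 289/9 = 0  ⇒  r_C1 = 17/3 (r>0 drops 1)
2. [ext C1·C2]  r_C1² + 12r_C1 − 901/9 = 0  ⇒  r_C1 = 17/3 (r>0 drops 1)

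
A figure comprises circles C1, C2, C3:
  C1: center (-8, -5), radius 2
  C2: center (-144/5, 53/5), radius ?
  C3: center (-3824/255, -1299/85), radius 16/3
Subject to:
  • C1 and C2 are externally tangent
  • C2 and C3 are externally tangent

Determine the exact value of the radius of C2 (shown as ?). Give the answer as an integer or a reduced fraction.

24

1. [ext C1·C2]  r_C2² + 4r_C2 − 672 = 0  ⇒  r_C2 = 24 (r>0 drops 1)
2. [ext C2·C3]  r_C2² + (32/3)r_C2 − 832 = 0  ⇒  r_C2 = 24 (r>0 drops 1)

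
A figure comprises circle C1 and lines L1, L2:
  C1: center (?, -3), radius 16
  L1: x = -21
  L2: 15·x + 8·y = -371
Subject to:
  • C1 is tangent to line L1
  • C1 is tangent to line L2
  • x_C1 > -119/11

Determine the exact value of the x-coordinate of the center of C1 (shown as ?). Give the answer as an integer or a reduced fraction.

1. [C1‖L1]  x_C1² + 42x_C1 + 185 = 0  ⇒  x_C1 = -37 or -5
2. [C1‖L2]  x_C1² + (694/15)x_C1 + 619/3 = 0  ⇒  x_C1 = -619/15 or -5

-5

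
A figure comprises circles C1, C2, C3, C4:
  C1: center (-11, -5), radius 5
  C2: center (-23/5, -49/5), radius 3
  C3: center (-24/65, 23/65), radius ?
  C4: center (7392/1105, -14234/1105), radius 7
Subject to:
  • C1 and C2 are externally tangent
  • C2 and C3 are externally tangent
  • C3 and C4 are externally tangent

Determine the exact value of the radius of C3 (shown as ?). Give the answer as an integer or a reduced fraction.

8

1. [ext C2·C3]  r_C3² + 6r_C3 − 112 = 0  ⇒  r_C3 = 8 (r>0 drops 1)
2. [ext C3·C4]  r_C3² + 14r_C3 − 176 = 0  ⇒  r_C3 = 8 (r>0 drops 1)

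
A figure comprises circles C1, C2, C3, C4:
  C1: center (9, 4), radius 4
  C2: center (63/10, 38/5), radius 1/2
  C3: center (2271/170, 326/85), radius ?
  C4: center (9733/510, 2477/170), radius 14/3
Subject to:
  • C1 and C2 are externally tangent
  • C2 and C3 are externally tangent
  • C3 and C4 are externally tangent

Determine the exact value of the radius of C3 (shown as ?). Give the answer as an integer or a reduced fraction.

1. [ext C2·C3]  r_C3² + 1r_C3 − 255/4 = 0  ⇒  r_C3 = 15/2 (r>0 drops 1)
2. [ext C3·C4]  r_C3² + (28/3)r_C3 − 505/4 = 0  ⇒  r_C3 = 15/2 (r>0 drops 1)

15/2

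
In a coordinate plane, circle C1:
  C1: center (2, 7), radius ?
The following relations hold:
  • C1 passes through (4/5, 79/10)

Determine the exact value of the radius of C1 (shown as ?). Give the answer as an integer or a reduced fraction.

3/2

1. [C1∋P]  r_C1² − 9/4 = 0  ⇒  r_C1 = 3/2 (r>0 drops 1)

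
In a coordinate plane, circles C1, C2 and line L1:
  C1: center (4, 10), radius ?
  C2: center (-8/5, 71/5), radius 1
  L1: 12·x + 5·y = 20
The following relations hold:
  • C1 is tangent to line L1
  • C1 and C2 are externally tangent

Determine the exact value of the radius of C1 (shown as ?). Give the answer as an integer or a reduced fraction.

6

1. [C1‖L1]  r_C1² − 36 = 0  ⇒  r_C1 = 6 (r>0 drops 1)
2. [ext C1·C2]  r_C1² + 2r_C1 − 48 = 0  ⇒  r_C1 = 6 (r>0 drops 1)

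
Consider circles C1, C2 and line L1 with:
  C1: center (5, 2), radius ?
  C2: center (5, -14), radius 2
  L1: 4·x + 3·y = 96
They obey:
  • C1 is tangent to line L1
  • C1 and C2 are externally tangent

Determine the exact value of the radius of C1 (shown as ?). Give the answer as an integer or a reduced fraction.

1. [C1‖L1]  r_C1² − 196 = 0  ⇒  r_C1 = 14 (r>0 drops 1)
2. [ext C1·C2]  r_C1² + 4r_C1 − 252 = 0  ⇒  r_C1 = 14 (r>0 drops 1)

14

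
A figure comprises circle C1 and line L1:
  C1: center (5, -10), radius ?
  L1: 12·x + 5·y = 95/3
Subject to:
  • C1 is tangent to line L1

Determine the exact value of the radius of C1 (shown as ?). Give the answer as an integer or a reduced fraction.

5/3

1. [C1‖L1]  r_C1² − 25/9 = 0  ⇒  r_C1 = 5/3 (r>0 drops 1)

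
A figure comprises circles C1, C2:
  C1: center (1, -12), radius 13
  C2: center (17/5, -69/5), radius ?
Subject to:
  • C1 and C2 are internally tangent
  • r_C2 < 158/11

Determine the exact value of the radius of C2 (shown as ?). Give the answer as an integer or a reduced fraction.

1. [int C1,C2]  r_C2² − 26r_C2 + 160 = 0  ⇒  r_C2 = 10 or 16
2. given r_C2 < 158/11: keep 10

10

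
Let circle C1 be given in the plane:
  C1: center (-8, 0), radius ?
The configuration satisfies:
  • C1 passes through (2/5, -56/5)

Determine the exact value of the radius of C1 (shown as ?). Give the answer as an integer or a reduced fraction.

14

1. [C1∋P]  r_C1² − 196 = 0  ⇒  r_C1 = 14 (r>0 drops 1)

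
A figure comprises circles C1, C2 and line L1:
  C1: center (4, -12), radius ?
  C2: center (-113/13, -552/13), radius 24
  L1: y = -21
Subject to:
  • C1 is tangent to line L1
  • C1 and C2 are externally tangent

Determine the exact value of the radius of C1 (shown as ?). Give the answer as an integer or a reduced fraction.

9

1. [C1‖L1]  r_C1² − 81 = 0  ⇒  r_C1 = 9 (r>0 drops 1)
2. [ext C1·C2]  r_C1² + 48r_C1 − 513 = 0  ⇒  r_C1 = 9 (r>0 drops 1)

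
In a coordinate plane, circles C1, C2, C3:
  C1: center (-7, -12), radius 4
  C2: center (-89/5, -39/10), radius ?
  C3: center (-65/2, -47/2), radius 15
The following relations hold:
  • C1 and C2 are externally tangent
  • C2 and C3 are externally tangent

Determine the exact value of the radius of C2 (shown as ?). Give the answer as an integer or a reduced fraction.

1. [ext C1·C2]  r_C2² + 8r_C2 − 665/4 = 0  ⇒  r_C2 = 19/2 (r>0 drops 1)
2. [ext C2·C3]  r_C2² + 30r_C2 − 1501/4 = 0  ⇒  r_C2 = 19/2 (r>0 drops 1)

19/2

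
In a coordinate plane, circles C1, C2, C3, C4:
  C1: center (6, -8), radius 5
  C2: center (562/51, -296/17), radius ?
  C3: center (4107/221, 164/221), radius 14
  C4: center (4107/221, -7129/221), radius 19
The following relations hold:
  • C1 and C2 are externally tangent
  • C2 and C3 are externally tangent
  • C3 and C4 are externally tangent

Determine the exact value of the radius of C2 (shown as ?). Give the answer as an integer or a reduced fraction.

1. [ext C1·C2]  r_C2² + 10r_C2 − 799/9 = 0  ⇒  r_C2 = 17/3 (r>0 drops 1)
2. [ext C2·C3]  r_C2² + 28r_C2 − 1717/9 = 0  ⇒  r_C2 = 17/3 (r>0 drops 1)

17/3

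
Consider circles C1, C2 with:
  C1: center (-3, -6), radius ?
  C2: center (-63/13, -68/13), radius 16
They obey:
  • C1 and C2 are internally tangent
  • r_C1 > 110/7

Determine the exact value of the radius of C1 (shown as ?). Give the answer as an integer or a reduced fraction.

18

1. [int C1,C2]  r_C1² − 32r_C1 + 252 = 0  ⇒  r_C1 = 14 or 18
2. given r_C1 > 110/7: keep 18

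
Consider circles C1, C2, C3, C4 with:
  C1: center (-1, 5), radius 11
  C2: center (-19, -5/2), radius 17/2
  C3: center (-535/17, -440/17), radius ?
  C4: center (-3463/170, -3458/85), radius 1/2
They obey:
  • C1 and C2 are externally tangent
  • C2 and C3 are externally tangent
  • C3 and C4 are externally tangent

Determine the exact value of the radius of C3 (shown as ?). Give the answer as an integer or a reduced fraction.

1. [ext C2·C3]  r_C3² + 17r_C3 − 630 = 0  ⇒  r_C3 = 18 (r>0 drops 1)
2. [ext C3·C4]  r_C3² + 1r_C3 − 342 = 0  ⇒  r_C3 = 18 (r>0 drops 1)

18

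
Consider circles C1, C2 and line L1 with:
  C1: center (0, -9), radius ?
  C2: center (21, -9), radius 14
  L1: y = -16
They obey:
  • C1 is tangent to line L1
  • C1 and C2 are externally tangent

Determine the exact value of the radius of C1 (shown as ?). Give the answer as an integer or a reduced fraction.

7

1. [C1‖L1]  r_C1² − 49 = 0  ⇒  r_C1 = 7 (r>0 drops 1)
2. [ext C1·C2]  r_C1² + 28r_C1 − 245 = 0  ⇒  r_C1 = 7 (r>0 drops 1)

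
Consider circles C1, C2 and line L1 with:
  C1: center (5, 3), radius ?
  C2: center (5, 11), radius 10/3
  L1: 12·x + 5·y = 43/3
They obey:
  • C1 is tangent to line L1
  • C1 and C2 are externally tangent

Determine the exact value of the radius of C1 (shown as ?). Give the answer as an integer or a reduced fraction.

14/3

1. [C1‖L1]  r_C1² − 196/9 = 0  ⇒  r_C1 = 14/3 (r>0 drops 1)
2. [ext C1·C2]  r_C1² + (20/3)r_C1 − 476/9 = 0  ⇒  r_C1 = 14/3 (r>0 drops 1)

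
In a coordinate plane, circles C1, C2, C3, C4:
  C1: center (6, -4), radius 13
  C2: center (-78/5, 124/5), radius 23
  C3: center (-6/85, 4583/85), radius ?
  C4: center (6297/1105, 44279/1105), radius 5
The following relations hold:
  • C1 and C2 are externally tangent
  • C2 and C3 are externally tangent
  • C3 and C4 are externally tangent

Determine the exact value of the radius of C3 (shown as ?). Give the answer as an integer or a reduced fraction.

10

1. [ext C2·C3]  r_C3² + 46r_C3 − 560 = 0  ⇒  r_C3 = 10 (r>0 drops 1)
2. [ext C3·C4]  r_C3² + 10r_C3 − 200 = 0  ⇒  r_C3 = 10 (r>0 drops 1)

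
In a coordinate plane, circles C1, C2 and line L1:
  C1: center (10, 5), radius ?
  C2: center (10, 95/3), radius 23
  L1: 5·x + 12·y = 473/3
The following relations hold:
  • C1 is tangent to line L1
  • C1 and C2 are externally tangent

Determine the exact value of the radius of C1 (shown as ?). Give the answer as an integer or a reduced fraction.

11/3

1. [C1‖L1]  r_C1² − 121/9 = 0  ⇒  r_C1 = 11/3 (r>0 drops 1)
2. [ext C1·C2]  r_C1² + 46r_C1 − 1639/9 = 0  ⇒  r_C1 = 11/3 (r>0 drops 1)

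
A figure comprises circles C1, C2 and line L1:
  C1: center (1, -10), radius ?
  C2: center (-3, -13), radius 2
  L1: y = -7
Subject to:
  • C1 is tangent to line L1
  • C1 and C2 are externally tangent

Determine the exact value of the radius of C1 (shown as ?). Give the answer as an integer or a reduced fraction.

3

1. [C1‖L1]  r_C1² − 9 = 0  ⇒  r_C1 = 3 (r>0 drops 1)
2. [ext C1·C2]  r_C1² + 4r_C1 − 21 = 0  ⇒  r_C1 = 3 (r>0 drops 1)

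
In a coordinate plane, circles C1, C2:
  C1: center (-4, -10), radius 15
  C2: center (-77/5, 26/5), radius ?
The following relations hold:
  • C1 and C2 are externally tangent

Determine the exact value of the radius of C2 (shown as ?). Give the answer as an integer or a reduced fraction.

1. [ext C1·C2]  r_C2² + 30r_C2 − 136 = 0  ⇒  r_C2 = 4 (r>0 drops 1)

4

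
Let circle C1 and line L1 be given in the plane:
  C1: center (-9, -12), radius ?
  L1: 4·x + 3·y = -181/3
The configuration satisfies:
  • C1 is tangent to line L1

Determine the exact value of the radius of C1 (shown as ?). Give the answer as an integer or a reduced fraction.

1. [C1‖L1]  r_C1² − 49/9 = 0  ⇒  r_C1 = 7/3 (r>0 drops 1)

7/3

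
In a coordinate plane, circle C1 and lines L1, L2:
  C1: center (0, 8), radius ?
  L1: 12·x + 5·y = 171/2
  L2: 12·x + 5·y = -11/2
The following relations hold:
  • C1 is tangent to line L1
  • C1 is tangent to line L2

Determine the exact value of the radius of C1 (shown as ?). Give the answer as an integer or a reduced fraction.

1. [C1‖L1]  r_C1² − 49/4 = 0  ⇒  r_C1 = 7/2 (r>0 drops 1)
2. [C1‖L2]  r_C1² − 49/4 = 0  ⇒  r_C1 = 7/2 (r>0 drops 1)

7/2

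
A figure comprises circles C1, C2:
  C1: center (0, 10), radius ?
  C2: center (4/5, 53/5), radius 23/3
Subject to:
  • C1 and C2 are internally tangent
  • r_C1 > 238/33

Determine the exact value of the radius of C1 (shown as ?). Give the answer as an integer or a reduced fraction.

26/3

1. [int C1,C2]  r_C1² − (46/3)r_C1 + 520/9 = 0  ⇒  r_C1 = 20/3 or 26/3
2. given r_C1 > 238/33: keep 26/3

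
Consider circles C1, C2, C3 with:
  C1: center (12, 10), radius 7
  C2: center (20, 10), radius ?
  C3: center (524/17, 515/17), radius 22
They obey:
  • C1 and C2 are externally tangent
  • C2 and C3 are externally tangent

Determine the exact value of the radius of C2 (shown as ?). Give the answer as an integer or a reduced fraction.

1. [ext C1·C2]  r_C2² + 14r_C2 − 15 = 0  ⇒  r_C2 = 1 (r>0 drops 1)
2. [ext C2·C3]  r_C2² + 44r_C2 − 45 = 0  ⇒  r_C2 = 1 (r>0 drops 1)

1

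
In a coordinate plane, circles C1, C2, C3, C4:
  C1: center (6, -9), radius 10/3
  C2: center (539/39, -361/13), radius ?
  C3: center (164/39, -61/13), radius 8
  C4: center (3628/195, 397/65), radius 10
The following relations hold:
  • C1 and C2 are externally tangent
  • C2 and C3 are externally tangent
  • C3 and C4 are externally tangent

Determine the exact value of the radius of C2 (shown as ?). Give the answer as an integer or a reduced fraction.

17

1. [ext C1·C2]  r_C2² + (20/3)r_C2 − 1207/3 = 0  ⇒  r_C2 = 17 (r>0 drops 1)
2. [ext C2·C3]  r_C2² + 16r_C2 − 561 = 0  ⇒  r_C2 = 17 (r>0 drops 1)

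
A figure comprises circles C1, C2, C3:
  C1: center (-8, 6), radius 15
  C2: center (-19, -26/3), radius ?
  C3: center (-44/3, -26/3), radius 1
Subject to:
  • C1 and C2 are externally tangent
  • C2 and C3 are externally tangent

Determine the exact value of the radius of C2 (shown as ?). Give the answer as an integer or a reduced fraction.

10/3

1. [ext C1·C2]  r_C2² + 30r_C2 − 1000/9 = 0  ⇒  r_C2 = 10/3 (r>0 drops 1)
2. [ext C2·C3]  r_C2² + 2r_C2 − 160/9 = 0  ⇒  r_C2 = 10/3 (r>0 drops 1)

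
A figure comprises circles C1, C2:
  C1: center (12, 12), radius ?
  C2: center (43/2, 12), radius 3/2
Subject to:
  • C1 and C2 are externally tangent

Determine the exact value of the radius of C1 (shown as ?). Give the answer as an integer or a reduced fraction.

8

1. [ext C1·C2]  r_C1² + 3r_C1 − 88 = 0  ⇒  r_C1 = 8 (r>0 drops 1)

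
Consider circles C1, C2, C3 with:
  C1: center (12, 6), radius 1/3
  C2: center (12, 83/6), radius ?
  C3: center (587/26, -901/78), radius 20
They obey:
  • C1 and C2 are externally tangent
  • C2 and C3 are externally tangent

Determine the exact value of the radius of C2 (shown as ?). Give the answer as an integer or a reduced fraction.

15/2

1. [ext C1·C2]  r_C2² + (2/3)r_C2 − 245/4 = 0  ⇒  r_C2 = 15/2 (r>0 drops 1)
2. [ext C2·C3]  r_C2² + 40r_C2 − 1425/4 = 0  ⇒  r_C2 = 15/2 (r>0 drops 1)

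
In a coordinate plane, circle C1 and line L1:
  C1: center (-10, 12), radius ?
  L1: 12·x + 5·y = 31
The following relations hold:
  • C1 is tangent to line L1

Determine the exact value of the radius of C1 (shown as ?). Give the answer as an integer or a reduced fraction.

1. [C1‖L1]  r_C1² − 49 = 0  ⇒  r_C1 = 7 (r>0 drops 1)

7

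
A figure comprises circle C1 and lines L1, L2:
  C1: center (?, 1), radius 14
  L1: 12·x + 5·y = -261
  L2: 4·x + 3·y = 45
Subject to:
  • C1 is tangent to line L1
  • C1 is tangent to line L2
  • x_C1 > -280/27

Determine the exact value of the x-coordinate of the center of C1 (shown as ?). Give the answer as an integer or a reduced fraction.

-7

1. [C1‖L1]  x_C1² + (133/3)x_C1 + 784/3 = 0  ⇒  x_C1 = -112/3 or -7
2. [C1‖L2]  x_C1² − 21x_C1 − 196 = 0  ⇒  x_C1 = -7 or 28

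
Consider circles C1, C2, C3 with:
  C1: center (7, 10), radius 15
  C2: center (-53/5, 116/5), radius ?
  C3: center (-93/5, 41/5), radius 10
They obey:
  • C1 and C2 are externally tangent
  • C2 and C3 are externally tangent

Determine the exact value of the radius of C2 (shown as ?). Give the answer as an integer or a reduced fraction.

7

1. [ext C1·C2]  r_C2² + 30r_C2 − 259 = 0  ⇒  r_C2 = 7 (r>0 drops 1)
2. [ext C2·C3]  r_C2² + 20r_C2 − 189 = 0  ⇒  r_C2 = 7 (r>0 drops 1)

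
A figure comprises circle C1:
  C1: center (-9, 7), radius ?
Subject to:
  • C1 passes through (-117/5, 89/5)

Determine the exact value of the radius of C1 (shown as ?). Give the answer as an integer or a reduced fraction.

18

1. [C1∋P]  r_C1² − 324 = 0  ⇒  r_C1 = 18 (r>0 drops 1)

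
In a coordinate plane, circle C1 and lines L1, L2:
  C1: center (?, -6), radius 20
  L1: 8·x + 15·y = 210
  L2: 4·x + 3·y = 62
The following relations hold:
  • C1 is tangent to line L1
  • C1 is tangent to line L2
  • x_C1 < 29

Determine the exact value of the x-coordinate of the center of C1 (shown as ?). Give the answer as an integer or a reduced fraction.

1. [C1‖L1]  x_C1² − 75x_C1 − 400 = 0  ⇒  x_C1 = -5 or 80
2. [C1‖L2]  x_C1² − 40x_C1 − 225 = 0  ⇒  x_C1 = -5 or 45

-5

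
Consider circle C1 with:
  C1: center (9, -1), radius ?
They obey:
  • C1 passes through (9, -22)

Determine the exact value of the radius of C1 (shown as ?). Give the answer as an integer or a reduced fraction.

1. [C1∋P]  r_C1² − 441 = 0  ⇒  r_C1 = 21 (r>0 drops 1)

21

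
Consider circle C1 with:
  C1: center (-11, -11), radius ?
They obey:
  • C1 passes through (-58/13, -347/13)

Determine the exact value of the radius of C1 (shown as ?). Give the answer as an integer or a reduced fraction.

1. [C1∋P]  r_C1² − 289 = 0  ⇒  r_C1 = 17 (r>0 drops 1)

17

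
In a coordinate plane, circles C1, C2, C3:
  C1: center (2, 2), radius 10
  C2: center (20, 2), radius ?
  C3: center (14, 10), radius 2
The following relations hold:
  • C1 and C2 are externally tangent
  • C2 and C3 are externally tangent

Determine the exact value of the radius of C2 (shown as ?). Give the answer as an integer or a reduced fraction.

1. [ext C1·C2]  r_C2² + 20r_C2 − 224 = 0  ⇒  r_C2 = 8 (r>0 drops 1)
2. [ext C2·C3]  r_C2² + 4r_C2 − 96 = 0  ⇒  r_C2 = 8 (r>0 drops 1)

8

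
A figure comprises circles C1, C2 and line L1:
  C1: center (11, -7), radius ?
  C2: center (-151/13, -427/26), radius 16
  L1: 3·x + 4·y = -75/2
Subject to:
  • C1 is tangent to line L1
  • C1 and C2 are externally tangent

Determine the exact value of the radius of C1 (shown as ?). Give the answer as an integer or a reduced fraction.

17/2

1. [C1‖L1]  r_C1² − 289/4 = 0  ⇒  r_C1 = 17/2 (r>0 drops 1)
2. [ext C1·C2]  r_C1² + 32r_C1 − 1377/4 = 0  ⇒  r_C1 = 17/2 (r>0 drops 1)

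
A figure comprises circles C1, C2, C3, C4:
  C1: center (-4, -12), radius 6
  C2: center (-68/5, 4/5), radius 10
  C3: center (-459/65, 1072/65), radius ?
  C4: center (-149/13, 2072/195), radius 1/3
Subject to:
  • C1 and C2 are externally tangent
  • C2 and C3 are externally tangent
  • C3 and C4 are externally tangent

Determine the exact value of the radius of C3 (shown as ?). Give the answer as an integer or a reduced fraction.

1. [ext C2·C3]  r_C3² + 20r_C3 − 189 = 0  ⇒  r_C3 = 7 (r>0 drops 1)
2. [ext C3·C4]  r_C3² + (2/3)r_C3 − 161/3 = 0  ⇒  r_C3 = 7 (r>0 drops 1)

7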